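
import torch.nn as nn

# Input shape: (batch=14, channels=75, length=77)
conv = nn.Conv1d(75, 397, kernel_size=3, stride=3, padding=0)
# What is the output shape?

Input shape: (14, 75, 77)
Output shape: (14, 397, 25)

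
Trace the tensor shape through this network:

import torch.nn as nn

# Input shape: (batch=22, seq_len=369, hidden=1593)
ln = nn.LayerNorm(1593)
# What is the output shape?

Input shape: (22, 369, 1593)
Output shape: (22, 369, 1593)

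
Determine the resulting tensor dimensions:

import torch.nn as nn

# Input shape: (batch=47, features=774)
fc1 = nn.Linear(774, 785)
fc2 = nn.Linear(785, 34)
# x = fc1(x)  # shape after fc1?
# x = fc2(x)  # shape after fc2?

Input shape: (47, 774)
  -> after fc1: (47, 785)
Output shape: (47, 34)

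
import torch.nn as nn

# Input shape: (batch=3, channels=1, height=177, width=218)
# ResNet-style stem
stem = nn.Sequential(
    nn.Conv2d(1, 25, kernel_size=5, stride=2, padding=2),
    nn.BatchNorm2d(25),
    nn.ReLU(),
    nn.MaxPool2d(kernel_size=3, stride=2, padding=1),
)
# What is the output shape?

Input shape: (3, 1, 177, 218)
  -> after Conv2d 5x5 stride=2: (3, 25, 89, 109)
Output shape: (3, 25, 45, 55)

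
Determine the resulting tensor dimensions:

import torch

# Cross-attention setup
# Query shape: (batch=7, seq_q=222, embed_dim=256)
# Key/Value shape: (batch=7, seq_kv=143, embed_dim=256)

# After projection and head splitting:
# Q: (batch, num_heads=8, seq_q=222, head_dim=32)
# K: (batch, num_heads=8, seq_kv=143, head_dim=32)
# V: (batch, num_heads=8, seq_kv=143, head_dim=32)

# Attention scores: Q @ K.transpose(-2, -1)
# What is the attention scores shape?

Input shape: (7, 222, 256)
Output shape: (7, 8, 222, 143)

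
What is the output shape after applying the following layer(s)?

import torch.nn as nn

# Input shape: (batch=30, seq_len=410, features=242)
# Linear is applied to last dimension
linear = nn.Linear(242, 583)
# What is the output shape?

Input shape: (30, 410, 242)
Output shape: (30, 410, 583)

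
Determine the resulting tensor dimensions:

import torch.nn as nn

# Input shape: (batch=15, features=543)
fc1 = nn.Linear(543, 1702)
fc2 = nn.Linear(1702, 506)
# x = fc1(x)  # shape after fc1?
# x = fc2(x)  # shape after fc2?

Input shape: (15, 543)
  -> after fc1: (15, 1702)
Output shape: (15, 506)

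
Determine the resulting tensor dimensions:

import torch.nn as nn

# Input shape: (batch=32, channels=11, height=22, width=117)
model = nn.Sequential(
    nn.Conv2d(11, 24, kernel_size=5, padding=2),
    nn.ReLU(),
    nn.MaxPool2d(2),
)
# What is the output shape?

Input shape: (32, 11, 22, 117)
  -> after Conv2d: (32, 24, 22, 117)
  -> after ReLU: (32, 24, 22, 117)
Output shape: (32, 24, 11, 58)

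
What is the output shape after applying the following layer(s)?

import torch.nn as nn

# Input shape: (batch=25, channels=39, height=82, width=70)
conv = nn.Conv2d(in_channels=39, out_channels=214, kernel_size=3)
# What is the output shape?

Input shape: (25, 39, 82, 70)
Output shape: (25, 214, 80, 68)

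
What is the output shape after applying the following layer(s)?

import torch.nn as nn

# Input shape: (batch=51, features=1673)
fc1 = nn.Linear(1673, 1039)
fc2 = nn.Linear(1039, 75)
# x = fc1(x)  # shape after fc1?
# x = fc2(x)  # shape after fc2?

Input shape: (51, 1673)
  -> after fc1: (51, 1039)
Output shape: (51, 75)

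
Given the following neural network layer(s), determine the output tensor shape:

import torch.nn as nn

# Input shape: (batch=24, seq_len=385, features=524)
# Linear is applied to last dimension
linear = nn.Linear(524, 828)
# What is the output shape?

Input shape: (24, 385, 524)
Output shape: (24, 385, 828)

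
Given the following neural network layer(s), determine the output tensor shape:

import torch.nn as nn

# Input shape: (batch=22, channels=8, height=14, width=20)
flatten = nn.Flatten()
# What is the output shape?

Input shape: (22, 8, 14, 20)
Output shape: (22, 2240)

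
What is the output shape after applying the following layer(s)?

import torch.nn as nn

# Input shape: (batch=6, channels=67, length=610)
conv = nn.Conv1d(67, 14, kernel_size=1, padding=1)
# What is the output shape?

Input shape: (6, 67, 610)
Output shape: (6, 14, 612)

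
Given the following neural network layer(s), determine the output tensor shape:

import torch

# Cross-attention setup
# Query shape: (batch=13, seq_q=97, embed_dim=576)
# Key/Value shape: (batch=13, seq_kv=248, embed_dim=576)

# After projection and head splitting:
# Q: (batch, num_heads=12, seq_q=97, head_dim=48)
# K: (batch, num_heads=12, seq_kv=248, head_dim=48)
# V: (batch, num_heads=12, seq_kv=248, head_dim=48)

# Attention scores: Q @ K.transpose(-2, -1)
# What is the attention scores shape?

Input shape: (13, 97, 576)
Output shape: (13, 12, 97, 248)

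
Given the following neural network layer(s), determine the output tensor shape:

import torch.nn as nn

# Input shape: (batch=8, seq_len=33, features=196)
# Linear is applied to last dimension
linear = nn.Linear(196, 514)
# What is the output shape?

Input shape: (8, 33, 196)
Output shape: (8, 33, 514)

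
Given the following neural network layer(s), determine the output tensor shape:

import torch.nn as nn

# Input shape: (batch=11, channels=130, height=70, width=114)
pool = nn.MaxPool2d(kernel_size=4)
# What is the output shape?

Input shape: (11, 130, 70, 114)
Output shape: (11, 130, 17, 28)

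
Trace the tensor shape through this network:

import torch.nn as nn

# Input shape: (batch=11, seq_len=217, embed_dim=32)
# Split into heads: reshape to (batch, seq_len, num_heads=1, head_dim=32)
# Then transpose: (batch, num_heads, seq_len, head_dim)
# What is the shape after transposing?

Input shape: (11, 217, 32)
  -> after reshape: (11, 217, 1, 32)
Output shape: (11, 1, 217, 32)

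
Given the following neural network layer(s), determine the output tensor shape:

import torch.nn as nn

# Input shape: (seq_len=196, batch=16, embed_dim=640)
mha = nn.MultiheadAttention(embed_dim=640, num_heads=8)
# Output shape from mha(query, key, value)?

Input shape: (196, 16, 640)
Output shape: (196, 16, 640)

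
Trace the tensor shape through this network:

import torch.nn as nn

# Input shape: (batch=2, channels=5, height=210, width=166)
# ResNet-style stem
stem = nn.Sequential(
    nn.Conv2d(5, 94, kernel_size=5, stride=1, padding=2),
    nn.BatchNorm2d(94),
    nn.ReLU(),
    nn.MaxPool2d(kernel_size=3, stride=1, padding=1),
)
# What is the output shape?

Input shape: (2, 5, 210, 166)
  -> after Conv2d 5x5 stride=1: (2, 94, 210, 166)
Output shape: (2, 94, 210, 166)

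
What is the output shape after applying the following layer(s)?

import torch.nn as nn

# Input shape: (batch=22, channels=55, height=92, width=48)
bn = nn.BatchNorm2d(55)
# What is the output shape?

Input shape: (22, 55, 92, 48)
Output shape: (22, 55, 92, 48)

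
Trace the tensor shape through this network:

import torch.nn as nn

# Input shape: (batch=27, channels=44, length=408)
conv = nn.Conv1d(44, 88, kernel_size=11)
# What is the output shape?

Input shape: (27, 44, 408)
Output shape: (27, 88, 398)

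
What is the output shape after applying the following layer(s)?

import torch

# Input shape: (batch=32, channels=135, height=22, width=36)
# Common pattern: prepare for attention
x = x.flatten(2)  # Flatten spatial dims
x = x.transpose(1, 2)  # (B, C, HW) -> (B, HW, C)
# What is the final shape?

Input shape: (32, 135, 22, 36)
  -> after flatten(2): (32, 135, 792)
Output shape: (32, 792, 135)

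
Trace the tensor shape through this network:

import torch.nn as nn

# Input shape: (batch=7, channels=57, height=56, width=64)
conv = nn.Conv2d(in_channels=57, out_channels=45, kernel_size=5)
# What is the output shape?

Input shape: (7, 57, 56, 64)
Output shape: (7, 45, 52, 60)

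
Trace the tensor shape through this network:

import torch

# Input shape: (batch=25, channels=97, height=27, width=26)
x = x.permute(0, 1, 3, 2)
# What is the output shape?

Input shape: (25, 97, 27, 26)
Output shape: (25, 97, 26, 27)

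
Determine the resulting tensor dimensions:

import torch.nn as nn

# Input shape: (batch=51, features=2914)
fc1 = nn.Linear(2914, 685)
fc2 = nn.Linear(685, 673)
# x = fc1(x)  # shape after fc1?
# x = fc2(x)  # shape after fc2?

Input shape: (51, 2914)
  -> after fc1: (51, 685)
Output shape: (51, 673)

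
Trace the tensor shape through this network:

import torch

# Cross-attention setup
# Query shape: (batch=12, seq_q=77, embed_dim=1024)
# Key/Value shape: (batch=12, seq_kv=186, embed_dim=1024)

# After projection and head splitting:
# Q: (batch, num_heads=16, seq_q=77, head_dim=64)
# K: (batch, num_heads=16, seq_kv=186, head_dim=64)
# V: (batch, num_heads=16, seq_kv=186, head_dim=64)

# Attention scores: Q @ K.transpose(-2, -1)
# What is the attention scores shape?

Input shape: (12, 77, 1024)
Output shape: (12, 16, 77, 186)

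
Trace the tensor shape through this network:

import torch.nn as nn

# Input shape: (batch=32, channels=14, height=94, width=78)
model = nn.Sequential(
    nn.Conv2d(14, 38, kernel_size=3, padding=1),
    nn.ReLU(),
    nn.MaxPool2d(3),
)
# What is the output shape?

Input shape: (32, 14, 94, 78)
  -> after Conv2d: (32, 38, 94, 78)
  -> after ReLU: (32, 38, 94, 78)
Output shape: (32, 38, 31, 26)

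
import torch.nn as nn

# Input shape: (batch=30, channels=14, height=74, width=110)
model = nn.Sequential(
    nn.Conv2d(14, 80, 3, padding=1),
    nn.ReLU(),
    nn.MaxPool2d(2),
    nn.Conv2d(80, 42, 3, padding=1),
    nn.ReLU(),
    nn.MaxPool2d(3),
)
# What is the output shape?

Input shape: (30, 14, 74, 110)
  -> after first Conv2d: (30, 80, 74, 110)
  -> after first MaxPool2d: (30, 80, 37, 55)
  -> after second Conv2d: (30, 42, 37, 55)
Output shape: (30, 42, 12, 18)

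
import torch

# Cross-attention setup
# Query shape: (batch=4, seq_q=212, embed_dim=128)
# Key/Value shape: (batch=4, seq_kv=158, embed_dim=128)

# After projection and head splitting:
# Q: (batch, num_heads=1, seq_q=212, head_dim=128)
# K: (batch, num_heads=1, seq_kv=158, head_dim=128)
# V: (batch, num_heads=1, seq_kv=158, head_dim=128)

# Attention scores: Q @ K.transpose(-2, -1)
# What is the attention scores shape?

Input shape: (4, 212, 128)
Output shape: (4, 1, 212, 158)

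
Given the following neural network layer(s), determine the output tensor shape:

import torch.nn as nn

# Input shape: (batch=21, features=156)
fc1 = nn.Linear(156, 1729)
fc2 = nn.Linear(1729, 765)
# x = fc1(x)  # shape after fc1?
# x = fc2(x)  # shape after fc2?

Input shape: (21, 156)
  -> after fc1: (21, 1729)
Output shape: (21, 765)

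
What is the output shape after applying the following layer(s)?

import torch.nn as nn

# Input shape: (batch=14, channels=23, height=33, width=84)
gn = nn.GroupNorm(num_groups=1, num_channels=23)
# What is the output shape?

Input shape: (14, 23, 33, 84)
Output shape: (14, 23, 33, 84)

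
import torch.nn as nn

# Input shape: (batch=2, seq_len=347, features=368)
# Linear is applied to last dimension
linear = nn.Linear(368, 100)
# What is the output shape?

Input shape: (2, 347, 368)
Output shape: (2, 347, 100)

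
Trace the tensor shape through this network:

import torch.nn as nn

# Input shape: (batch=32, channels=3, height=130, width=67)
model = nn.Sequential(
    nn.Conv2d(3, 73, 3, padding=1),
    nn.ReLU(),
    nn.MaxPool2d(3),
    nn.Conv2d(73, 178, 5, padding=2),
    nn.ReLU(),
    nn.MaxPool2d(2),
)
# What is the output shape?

Input shape: (32, 3, 130, 67)
  -> after first Conv2d: (32, 73, 130, 67)
  -> after first MaxPool2d: (32, 73, 43, 22)
  -> after second Conv2d: (32, 178, 43, 22)
Output shape: (32, 178, 21, 11)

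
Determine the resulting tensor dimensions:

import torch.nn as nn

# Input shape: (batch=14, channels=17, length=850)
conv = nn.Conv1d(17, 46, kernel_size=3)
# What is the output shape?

Input shape: (14, 17, 850)
Output shape: (14, 46, 848)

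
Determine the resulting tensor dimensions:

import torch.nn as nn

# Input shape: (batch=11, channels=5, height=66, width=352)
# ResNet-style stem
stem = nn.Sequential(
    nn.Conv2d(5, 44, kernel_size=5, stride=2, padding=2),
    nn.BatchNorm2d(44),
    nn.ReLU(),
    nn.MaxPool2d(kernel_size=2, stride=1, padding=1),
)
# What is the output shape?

Input shape: (11, 5, 66, 352)
  -> after Conv2d 5x5 stride=2: (11, 44, 33, 176)
Output shape: (11, 44, 34, 177)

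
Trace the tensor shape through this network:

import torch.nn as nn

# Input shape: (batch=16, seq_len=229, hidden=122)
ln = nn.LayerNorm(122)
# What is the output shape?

Input shape: (16, 229, 122)
Output shape: (16, 229, 122)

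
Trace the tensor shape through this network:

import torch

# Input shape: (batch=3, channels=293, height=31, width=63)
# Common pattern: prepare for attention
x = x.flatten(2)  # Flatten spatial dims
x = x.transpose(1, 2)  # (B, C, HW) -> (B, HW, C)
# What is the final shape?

Input shape: (3, 293, 31, 63)
  -> after flatten(2): (3, 293, 1953)
Output shape: (3, 1953, 293)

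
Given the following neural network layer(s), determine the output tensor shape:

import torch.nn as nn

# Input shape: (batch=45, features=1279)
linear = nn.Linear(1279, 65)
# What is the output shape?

Input shape: (45, 1279)
Output shape: (45, 65)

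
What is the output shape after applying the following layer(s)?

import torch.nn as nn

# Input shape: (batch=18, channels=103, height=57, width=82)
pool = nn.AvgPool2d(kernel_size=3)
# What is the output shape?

Input shape: (18, 103, 57, 82)
Output shape: (18, 103, 19, 27)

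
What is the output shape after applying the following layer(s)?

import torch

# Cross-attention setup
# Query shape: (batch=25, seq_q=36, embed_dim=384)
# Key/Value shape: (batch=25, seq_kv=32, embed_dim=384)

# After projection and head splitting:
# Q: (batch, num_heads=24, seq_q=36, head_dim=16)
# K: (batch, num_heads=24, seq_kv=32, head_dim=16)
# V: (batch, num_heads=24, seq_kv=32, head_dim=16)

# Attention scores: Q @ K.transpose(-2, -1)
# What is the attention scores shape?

Input shape: (25, 36, 384)
Output shape: (25, 24, 36, 32)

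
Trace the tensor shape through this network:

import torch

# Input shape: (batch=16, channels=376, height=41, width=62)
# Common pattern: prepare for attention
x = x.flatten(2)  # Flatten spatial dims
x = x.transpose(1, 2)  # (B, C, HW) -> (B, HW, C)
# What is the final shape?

Input shape: (16, 376, 41, 62)
  -> after flatten(2): (16, 376, 2542)
Output shape: (16, 2542, 376)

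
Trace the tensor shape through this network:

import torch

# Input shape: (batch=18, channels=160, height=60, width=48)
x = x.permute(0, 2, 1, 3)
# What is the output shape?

Input shape: (18, 160, 60, 48)
Output shape: (18, 60, 160, 48)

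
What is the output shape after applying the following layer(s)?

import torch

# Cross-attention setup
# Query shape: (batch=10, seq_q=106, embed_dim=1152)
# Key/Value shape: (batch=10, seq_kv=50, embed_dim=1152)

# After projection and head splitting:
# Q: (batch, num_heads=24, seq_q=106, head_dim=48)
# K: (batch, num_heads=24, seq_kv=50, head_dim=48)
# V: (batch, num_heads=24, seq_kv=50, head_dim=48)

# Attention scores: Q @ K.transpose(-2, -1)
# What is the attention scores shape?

Input shape: (10, 106, 1152)
Output shape: (10, 24, 106, 50)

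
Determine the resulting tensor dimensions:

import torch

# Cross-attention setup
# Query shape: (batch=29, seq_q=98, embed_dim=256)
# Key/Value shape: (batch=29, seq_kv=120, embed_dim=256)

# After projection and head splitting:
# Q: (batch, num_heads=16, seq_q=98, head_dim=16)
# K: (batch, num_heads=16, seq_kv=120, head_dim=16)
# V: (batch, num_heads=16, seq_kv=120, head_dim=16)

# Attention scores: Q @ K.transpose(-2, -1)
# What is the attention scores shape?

Input shape: (29, 98, 256)
Output shape: (29, 16, 98, 120)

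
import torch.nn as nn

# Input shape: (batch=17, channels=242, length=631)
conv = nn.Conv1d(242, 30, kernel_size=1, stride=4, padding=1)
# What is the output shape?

Input shape: (17, 242, 631)
Output shape: (17, 30, 159)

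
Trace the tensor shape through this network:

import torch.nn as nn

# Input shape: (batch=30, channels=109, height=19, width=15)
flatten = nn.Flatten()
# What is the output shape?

Input shape: (30, 109, 19, 15)
Output shape: (30, 31065)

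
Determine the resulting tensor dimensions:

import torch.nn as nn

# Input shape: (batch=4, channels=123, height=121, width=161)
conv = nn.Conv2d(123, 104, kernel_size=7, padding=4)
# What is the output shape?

Input shape: (4, 123, 121, 161)
Output shape: (4, 104, 123, 163)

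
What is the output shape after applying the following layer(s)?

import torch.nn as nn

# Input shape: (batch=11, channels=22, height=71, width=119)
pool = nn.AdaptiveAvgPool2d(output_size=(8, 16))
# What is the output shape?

Input shape: (11, 22, 71, 119)
Output shape: (11, 22, 8, 16)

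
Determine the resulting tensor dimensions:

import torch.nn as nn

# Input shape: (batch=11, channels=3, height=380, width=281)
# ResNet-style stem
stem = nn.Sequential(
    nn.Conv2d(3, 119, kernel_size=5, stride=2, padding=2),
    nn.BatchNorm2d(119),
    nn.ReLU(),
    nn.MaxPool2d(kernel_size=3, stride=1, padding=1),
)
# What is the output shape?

Input shape: (11, 3, 380, 281)
  -> after Conv2d 5x5 stride=2: (11, 119, 190, 141)
Output shape: (11, 119, 190, 141)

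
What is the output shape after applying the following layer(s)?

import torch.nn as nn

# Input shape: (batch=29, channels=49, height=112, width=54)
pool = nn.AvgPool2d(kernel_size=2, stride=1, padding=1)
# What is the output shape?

Input shape: (29, 49, 112, 54)
Output shape: (29, 49, 113, 55)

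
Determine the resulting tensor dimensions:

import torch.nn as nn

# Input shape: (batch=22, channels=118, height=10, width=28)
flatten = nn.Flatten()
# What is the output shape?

Input shape: (22, 118, 10, 28)
Output shape: (22, 33040)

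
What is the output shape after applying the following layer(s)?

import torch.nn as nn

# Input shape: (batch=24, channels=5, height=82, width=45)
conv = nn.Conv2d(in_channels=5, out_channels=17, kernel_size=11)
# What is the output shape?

Input shape: (24, 5, 82, 45)
Output shape: (24, 17, 72, 35)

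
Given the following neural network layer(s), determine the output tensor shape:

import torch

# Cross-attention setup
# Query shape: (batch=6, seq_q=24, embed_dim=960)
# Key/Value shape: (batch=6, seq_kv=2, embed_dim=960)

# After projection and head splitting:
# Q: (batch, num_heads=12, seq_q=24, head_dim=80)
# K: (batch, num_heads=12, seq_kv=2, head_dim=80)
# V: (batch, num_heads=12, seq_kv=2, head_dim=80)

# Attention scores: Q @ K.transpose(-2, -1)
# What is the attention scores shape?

Input shape: (6, 24, 960)
Output shape: (6, 12, 24, 2)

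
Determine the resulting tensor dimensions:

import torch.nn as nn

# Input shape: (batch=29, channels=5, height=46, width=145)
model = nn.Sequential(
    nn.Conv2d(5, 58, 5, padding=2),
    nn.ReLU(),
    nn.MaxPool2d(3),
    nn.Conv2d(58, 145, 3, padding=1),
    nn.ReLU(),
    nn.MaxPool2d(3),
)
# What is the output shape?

Input shape: (29, 5, 46, 145)
  -> after first Conv2d: (29, 58, 46, 145)
  -> after first MaxPool2d: (29, 58, 15, 48)
  -> after second Conv2d: (29, 145, 15, 48)
Output shape: (29, 145, 5, 16)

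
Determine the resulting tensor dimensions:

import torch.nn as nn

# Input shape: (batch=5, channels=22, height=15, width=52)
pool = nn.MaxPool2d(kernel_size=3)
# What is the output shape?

Input shape: (5, 22, 15, 52)
Output shape: (5, 22, 5, 17)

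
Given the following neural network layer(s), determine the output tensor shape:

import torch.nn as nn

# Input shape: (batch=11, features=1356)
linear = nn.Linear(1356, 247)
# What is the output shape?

Input shape: (11, 1356)
Output shape: (11, 247)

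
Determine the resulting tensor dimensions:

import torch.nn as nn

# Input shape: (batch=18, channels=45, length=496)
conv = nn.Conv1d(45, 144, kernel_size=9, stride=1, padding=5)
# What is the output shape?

Input shape: (18, 45, 496)
Output shape: (18, 144, 498)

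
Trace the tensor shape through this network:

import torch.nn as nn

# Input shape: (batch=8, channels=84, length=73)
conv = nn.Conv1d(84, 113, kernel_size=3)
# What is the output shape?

Input shape: (8, 84, 73)
Output shape: (8, 113, 71)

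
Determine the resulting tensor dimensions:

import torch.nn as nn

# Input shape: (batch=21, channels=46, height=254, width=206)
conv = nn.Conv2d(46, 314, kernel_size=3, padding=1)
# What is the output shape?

Input shape: (21, 46, 254, 206)
Output shape: (21, 314, 254, 206)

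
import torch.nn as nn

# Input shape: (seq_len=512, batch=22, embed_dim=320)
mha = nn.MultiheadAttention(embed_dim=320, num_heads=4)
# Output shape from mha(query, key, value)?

Input shape: (512, 22, 320)
Output shape: (512, 22, 320)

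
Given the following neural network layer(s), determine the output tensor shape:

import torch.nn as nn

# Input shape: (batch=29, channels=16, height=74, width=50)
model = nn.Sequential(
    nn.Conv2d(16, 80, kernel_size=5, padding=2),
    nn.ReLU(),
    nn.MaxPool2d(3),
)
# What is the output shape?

Input shape: (29, 16, 74, 50)
  -> after Conv2d: (29, 80, 74, 50)
  -> after ReLU: (29, 80, 74, 50)
Output shape: (29, 80, 24, 16)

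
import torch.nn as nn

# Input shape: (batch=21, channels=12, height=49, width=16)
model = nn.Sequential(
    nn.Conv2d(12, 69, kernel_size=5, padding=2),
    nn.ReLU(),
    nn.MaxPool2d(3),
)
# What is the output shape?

Input shape: (21, 12, 49, 16)
  -> after Conv2d: (21, 69, 49, 16)
  -> after ReLU: (21, 69, 49, 16)
Output shape: (21, 69, 16, 5)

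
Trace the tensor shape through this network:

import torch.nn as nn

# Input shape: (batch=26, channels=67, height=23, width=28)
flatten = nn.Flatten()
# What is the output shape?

Input shape: (26, 67, 23, 28)
Output shape: (26, 43148)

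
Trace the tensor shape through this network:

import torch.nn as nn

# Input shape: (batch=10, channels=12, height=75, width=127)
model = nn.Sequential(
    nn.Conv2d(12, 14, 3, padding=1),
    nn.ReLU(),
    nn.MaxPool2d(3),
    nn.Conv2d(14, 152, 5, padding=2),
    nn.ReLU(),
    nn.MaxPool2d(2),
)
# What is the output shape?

Input shape: (10, 12, 75, 127)
  -> after first Conv2d: (10, 14, 75, 127)
  -> after first MaxPool2d: (10, 14, 25, 42)
  -> after second Conv2d: (10, 152, 25, 42)
Output shape: (10, 152, 12, 21)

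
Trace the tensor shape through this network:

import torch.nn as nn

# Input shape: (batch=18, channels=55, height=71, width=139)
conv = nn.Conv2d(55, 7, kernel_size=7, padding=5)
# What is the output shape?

Input shape: (18, 55, 71, 139)
Output shape: (18, 7, 75, 143)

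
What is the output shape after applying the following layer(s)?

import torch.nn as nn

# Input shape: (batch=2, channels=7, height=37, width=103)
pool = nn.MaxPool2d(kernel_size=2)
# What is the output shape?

Input shape: (2, 7, 37, 103)
Output shape: (2, 7, 18, 51)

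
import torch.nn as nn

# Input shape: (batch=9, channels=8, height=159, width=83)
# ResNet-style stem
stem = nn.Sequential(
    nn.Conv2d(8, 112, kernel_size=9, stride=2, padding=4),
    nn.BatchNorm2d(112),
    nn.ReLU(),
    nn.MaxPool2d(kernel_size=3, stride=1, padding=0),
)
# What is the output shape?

Input shape: (9, 8, 159, 83)
  -> after Conv2d 9x9 stride=2: (9, 112, 80, 42)
Output shape: (9, 112, 78, 40)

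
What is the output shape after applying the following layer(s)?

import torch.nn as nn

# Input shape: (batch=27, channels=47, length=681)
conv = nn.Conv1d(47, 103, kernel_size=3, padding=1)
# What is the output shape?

Input shape: (27, 47, 681)
Output shape: (27, 103, 681)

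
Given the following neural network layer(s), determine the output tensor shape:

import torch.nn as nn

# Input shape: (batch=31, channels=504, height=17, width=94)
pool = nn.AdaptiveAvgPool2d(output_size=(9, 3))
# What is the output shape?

Input shape: (31, 504, 17, 94)
Output shape: (31, 504, 9, 3)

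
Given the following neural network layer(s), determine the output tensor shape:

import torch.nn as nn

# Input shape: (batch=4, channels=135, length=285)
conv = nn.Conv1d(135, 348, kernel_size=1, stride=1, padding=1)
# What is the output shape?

Input shape: (4, 135, 285)
Output shape: (4, 348, 287)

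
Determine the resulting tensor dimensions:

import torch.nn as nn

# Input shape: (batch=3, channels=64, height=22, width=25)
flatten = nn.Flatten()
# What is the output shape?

Input shape: (3, 64, 22, 25)
Output shape: (3, 35200)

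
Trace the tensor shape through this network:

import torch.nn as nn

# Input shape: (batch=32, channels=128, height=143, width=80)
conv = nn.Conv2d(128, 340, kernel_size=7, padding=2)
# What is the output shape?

Input shape: (32, 128, 143, 80)
Output shape: (32, 340, 141, 78)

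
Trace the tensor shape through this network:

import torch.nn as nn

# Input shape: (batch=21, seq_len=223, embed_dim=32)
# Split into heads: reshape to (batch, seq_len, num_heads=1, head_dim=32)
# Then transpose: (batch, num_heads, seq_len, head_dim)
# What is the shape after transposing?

Input shape: (21, 223, 32)
  -> after reshape: (21, 223, 1, 32)
Output shape: (21, 1, 223, 32)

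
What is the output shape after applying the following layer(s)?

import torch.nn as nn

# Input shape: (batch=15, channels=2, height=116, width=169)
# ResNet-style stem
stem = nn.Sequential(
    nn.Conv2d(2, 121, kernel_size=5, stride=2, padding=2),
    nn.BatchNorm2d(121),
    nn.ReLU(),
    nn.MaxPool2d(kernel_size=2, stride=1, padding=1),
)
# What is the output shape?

Input shape: (15, 2, 116, 169)
  -> after Conv2d 5x5 stride=2: (15, 121, 58, 85)
Output shape: (15, 121, 59, 86)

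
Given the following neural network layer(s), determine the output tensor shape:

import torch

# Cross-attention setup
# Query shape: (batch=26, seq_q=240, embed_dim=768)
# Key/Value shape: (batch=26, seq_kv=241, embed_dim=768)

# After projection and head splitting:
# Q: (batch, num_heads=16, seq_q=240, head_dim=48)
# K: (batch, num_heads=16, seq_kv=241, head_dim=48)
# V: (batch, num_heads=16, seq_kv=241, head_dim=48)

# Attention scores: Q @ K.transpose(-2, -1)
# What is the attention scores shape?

Input shape: (26, 240, 768)
Output shape: (26, 16, 240, 241)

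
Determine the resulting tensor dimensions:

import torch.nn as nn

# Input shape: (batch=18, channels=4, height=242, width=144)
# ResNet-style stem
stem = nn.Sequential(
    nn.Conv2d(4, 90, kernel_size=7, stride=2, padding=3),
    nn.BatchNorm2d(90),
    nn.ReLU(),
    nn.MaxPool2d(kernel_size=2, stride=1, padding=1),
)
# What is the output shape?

Input shape: (18, 4, 242, 144)
  -> after Conv2d 7x7 stride=2: (18, 90, 121, 72)
Output shape: (18, 90, 122, 73)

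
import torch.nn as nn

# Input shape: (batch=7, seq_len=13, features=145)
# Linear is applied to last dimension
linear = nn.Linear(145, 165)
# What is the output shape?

Input shape: (7, 13, 145)
Output shape: (7, 13, 165)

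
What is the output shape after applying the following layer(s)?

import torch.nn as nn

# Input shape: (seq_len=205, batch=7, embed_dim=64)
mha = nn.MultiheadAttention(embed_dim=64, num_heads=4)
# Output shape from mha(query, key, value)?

Input shape: (205, 7, 64)
Output shape: (205, 7, 64)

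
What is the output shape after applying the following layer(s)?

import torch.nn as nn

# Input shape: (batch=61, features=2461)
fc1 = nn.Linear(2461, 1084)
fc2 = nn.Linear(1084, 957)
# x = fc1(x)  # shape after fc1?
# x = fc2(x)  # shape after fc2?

Input shape: (61, 2461)
  -> after fc1: (61, 1084)
Output shape: (61, 957)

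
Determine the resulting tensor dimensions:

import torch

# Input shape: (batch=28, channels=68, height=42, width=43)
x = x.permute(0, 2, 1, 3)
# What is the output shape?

Input shape: (28, 68, 42, 43)
Output shape: (28, 42, 68, 43)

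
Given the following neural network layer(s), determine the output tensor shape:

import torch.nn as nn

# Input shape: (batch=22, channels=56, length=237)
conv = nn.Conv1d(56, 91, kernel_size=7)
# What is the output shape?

Input shape: (22, 56, 237)
Output shape: (22, 91, 231)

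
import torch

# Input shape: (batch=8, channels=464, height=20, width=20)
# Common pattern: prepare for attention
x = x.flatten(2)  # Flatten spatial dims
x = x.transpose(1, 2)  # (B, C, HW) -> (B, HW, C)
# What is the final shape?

Input shape: (8, 464, 20, 20)
  -> after flatten(2): (8, 464, 400)
Output shape: (8, 400, 464)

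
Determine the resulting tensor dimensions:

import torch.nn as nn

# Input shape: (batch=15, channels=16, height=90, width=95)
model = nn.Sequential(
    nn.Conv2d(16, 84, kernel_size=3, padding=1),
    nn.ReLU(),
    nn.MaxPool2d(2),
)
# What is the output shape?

Input shape: (15, 16, 90, 95)
  -> after Conv2d: (15, 84, 90, 95)
  -> after ReLU: (15, 84, 90, 95)
Output shape: (15, 84, 45, 47)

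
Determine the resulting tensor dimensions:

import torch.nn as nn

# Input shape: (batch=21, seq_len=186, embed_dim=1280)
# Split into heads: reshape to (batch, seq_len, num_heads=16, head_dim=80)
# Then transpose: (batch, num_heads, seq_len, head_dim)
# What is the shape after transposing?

Input shape: (21, 186, 1280)
  -> after reshape: (21, 186, 16, 80)
Output shape: (21, 16, 186, 80)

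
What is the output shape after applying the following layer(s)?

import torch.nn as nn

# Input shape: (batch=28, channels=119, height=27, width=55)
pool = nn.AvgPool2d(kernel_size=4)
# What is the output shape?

Input shape: (28, 119, 27, 55)
Output shape: (28, 119, 6, 13)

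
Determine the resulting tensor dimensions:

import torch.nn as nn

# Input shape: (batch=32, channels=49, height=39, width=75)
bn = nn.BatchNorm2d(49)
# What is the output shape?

Input shape: (32, 49, 39, 75)
Output shape: (32, 49, 39, 75)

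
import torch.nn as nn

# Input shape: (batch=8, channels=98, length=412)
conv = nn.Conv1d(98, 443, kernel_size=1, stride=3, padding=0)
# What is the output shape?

Input shape: (8, 98, 412)
Output shape: (8, 443, 138)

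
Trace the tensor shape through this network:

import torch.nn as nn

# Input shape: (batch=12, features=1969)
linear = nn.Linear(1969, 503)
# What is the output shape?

Input shape: (12, 1969)
Output shape: (12, 503)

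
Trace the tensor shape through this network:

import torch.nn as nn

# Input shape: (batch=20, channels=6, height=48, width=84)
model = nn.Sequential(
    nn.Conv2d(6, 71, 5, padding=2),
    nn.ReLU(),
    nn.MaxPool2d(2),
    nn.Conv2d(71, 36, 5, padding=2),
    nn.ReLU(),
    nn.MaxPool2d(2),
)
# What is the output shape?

Input shape: (20, 6, 48, 84)
  -> after first Conv2d: (20, 71, 48, 84)
  -> after first MaxPool2d: (20, 71, 24, 42)
  -> after second Conv2d: (20, 36, 24, 42)
Output shape: (20, 36, 12, 21)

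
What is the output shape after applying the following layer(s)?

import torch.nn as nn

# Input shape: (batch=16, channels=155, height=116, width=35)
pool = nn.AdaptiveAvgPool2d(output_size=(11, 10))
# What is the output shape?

Input shape: (16, 155, 116, 35)
Output shape: (16, 155, 11, 10)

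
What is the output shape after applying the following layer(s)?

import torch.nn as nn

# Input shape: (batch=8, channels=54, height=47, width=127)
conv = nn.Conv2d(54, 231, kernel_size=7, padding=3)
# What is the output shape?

Input shape: (8, 54, 47, 127)
Output shape: (8, 231, 47, 127)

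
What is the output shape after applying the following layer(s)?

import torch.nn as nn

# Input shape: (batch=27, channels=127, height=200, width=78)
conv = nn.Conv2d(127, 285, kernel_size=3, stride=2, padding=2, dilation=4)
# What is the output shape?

Input shape: (27, 127, 200, 78)
Output shape: (27, 285, 98, 37)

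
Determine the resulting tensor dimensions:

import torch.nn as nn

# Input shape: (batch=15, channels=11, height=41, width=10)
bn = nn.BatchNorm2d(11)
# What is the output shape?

Input shape: (15, 11, 41, 10)
Output shape: (15, 11, 41, 10)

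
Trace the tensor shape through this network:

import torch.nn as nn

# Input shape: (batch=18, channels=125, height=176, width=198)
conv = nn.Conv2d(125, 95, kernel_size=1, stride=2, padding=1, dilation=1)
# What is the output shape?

Input shape: (18, 125, 176, 198)
Output shape: (18, 95, 89, 100)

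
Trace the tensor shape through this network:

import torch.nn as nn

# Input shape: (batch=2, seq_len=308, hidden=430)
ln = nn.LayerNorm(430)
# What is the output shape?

Input shape: (2, 308, 430)
Output shape: (2, 308, 430)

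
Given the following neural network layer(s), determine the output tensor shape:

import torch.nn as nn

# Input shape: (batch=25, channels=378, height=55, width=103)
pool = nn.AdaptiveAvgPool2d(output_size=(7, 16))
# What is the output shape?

Input shape: (25, 378, 55, 103)
Output shape: (25, 378, 7, 16)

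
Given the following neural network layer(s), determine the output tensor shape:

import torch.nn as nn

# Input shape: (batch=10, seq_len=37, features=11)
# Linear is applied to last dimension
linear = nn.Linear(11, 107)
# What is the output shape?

Input shape: (10, 37, 11)
Output shape: (10, 37, 107)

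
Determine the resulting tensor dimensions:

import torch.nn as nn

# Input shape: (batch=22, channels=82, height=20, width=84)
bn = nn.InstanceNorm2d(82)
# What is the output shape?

Input shape: (22, 82, 20, 84)
Output shape: (22, 82, 20, 84)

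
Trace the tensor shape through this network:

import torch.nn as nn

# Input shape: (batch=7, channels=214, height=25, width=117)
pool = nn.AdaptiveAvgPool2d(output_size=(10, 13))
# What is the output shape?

Input shape: (7, 214, 25, 117)
Output shape: (7, 214, 10, 13)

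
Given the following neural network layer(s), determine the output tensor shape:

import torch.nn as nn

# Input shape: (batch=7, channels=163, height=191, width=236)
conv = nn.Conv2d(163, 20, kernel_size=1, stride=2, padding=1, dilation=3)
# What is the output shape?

Input shape: (7, 163, 191, 236)
Output shape: (7, 20, 97, 119)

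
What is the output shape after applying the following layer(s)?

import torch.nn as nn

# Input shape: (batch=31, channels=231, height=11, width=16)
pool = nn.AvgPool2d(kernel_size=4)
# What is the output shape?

Input shape: (31, 231, 11, 16)
Output shape: (31, 231, 2, 4)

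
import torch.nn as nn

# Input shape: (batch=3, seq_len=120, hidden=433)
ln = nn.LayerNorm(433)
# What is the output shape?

Input shape: (3, 120, 433)
Output shape: (3, 120, 433)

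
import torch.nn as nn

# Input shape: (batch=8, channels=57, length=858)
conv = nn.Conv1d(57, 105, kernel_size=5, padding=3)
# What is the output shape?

Input shape: (8, 57, 858)
Output shape: (8, 105, 860)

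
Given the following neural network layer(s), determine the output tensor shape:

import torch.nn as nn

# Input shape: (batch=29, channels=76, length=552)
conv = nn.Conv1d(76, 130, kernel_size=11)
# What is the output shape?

Input shape: (29, 76, 552)
Output shape: (29, 130, 542)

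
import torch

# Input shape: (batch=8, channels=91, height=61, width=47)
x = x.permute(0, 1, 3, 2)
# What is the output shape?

Input shape: (8, 91, 61, 47)
Output shape: (8, 91, 47, 61)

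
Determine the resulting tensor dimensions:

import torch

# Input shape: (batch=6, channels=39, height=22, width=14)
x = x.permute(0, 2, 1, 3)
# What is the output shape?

Input shape: (6, 39, 22, 14)
Output shape: (6, 22, 39, 14)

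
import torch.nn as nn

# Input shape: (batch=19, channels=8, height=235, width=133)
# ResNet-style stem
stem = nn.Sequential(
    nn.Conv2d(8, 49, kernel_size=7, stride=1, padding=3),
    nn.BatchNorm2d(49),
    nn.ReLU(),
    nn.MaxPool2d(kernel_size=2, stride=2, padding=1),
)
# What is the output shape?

Input shape: (19, 8, 235, 133)
  -> after Conv2d 7x7 stride=1: (19, 49, 235, 133)
Output shape: (19, 49, 118, 67)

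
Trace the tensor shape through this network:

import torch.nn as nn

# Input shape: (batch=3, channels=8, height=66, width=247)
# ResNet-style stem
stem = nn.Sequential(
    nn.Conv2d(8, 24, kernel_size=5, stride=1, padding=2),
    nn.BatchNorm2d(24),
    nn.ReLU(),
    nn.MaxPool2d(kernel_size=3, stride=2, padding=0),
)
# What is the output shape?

Input shape: (3, 8, 66, 247)
  -> after Conv2d 5x5 stride=1: (3, 24, 66, 247)
Output shape: (3, 24, 32, 123)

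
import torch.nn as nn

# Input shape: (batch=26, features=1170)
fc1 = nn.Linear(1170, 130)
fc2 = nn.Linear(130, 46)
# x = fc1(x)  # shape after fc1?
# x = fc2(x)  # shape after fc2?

Input shape: (26, 1170)
  -> after fc1: (26, 130)
Output shape: (26, 46)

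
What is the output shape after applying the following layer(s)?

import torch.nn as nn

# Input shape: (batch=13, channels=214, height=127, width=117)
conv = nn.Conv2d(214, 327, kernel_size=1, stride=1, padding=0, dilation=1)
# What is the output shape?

Input shape: (13, 214, 127, 117)
Output shape: (13, 327, 127, 117)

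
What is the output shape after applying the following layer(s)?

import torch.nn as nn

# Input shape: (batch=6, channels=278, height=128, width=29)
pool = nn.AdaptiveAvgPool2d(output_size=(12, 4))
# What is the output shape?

Input shape: (6, 278, 128, 29)
Output shape: (6, 278, 12, 4)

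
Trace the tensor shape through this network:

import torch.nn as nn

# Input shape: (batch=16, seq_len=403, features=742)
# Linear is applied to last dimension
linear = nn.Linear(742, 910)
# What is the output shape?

Input shape: (16, 403, 742)
Output shape: (16, 403, 910)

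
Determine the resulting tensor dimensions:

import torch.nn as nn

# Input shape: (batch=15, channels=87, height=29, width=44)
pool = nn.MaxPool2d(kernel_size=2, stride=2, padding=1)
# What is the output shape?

Input shape: (15, 87, 29, 44)
Output shape: (15, 87, 15, 23)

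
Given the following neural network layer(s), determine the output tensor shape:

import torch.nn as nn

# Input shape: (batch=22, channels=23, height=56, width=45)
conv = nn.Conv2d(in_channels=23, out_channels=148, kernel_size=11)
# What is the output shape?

Input shape: (22, 23, 56, 45)
Output shape: (22, 148, 46, 35)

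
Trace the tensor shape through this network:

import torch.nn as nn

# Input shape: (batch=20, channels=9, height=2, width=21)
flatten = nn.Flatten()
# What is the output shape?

Input shape: (20, 9, 2, 21)
Output shape: (20, 378)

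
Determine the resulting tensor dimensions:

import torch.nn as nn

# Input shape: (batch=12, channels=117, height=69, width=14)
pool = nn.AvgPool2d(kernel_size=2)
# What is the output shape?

Input shape: (12, 117, 69, 14)
Output shape: (12, 117, 34, 7)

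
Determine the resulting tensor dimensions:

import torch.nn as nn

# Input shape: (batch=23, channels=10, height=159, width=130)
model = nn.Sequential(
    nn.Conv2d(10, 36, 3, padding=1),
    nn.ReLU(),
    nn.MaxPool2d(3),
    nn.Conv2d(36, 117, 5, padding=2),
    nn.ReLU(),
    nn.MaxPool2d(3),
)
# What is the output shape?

Input shape: (23, 10, 159, 130)
  -> after first Conv2d: (23, 36, 159, 130)
  -> after first MaxPool2d: (23, 36, 53, 43)
  -> after second Conv2d: (23, 117, 53, 43)
Output shape: (23, 117, 17, 14)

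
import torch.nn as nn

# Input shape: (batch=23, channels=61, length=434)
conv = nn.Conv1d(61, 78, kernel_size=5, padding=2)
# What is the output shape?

Input shape: (23, 61, 434)
Output shape: (23, 78, 434)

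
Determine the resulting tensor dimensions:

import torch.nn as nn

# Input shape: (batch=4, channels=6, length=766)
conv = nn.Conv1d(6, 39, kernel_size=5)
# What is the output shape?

Input shape: (4, 6, 766)
Output shape: (4, 39, 762)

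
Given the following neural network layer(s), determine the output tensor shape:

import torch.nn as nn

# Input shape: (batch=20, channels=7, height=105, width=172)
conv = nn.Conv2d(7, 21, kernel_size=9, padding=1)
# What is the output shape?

Input shape: (20, 7, 105, 172)
Output shape: (20, 21, 99, 166)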